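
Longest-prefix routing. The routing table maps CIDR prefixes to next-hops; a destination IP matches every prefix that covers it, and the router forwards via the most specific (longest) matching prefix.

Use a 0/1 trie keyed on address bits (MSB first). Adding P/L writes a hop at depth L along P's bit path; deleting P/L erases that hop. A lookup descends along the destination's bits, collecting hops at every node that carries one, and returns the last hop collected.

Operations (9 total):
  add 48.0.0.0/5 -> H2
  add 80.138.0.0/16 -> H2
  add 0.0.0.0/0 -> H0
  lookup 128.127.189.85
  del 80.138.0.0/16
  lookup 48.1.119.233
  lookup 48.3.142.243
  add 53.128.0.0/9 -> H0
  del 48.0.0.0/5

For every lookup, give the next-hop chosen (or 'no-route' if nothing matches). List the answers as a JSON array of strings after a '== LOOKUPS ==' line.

Process each operation:
  + 48.0.0.0/5 (H2) depth=5
  + 80.138.0.0/16 (H2) depth=16
  + 0.0.0.0/0 (H0) depth=0
  ? 128.127.189.85  path d0:H0  best=H0
  del 80.138.0.0/16 (clear depth 16)
  ? 48.1.119.233  path d0:H0→d1:-→d2:-→d3:-→d4:-→d5:H2  best=H2
  ? 48.3.142.243  path d0:H0→d1:-→d2:-→d3:-→d4:-→d5:H2  best=H2
  + 53.128.0.0/9 (H0) depth=9
  del 48.0.0.0/5 (clear depth 5)

== LOOKUPS ==
["H0","H2","H2"]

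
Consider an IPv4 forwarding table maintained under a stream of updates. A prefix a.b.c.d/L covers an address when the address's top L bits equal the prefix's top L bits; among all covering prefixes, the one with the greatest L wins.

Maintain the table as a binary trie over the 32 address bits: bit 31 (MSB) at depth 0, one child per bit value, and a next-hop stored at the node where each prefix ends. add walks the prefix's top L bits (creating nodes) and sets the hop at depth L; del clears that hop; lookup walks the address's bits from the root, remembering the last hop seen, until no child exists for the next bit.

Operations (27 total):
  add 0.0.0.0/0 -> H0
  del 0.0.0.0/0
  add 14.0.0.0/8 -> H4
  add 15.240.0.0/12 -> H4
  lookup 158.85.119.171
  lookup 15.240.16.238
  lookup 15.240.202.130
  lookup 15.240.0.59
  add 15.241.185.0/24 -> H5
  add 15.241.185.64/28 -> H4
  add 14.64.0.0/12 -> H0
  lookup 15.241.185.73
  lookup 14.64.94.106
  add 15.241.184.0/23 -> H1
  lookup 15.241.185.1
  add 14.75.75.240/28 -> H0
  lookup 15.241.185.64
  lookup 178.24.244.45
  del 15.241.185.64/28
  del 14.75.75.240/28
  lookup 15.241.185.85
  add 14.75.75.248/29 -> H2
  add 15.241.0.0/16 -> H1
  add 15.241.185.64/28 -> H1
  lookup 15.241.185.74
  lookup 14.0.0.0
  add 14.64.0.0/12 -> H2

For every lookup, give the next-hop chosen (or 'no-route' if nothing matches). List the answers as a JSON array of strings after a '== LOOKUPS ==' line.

Trace:
  + 0.0.0.0/0 (H0) depth=0
  del 0.0.0.0/0 (clear depth 0)
  + 14.0.0.0/8 (H4) depth=8
  + 15.240.0.0/12 (H4) depth=12
  ? 158.85.119.171  path d0:-  best=no-route
  ? 15.240.16.238  path d0:-→d1:-→d2:-→d3:-→d4:-→d5:-→d6:-→d7:-→d8:-→d9:-→d10:-→d11:-→d12:H4  best=H4
  ? 15.240.202.130  path d0:-→d1:-→d2:-→d3:-→d4:-→d5:-→d6:-→d7:-→d8:-→d9:-→d10:-→d11:-→d12:H4  best=H4
  ? 15.240.0.59  path d0:-→d1:-→d2:-→d3:-→d4:-→d5:-→d6:-→d7:-→d8:-→d9:-→d10:-→d11:-→d12:H4  best=H4
  + 15.241.185.0/24 (H5) depth=24
  + 15.241.185.64/28 (H4) depth=28
  + 14.64.0.0/12 (H0) depth=12
  ? 15.241.185.73  path d0:-→d1:-→d2:-→d3:-→d4:-→d5:-→d6:-→d7:-→d8:-→d9:-→d10:-→d11:-→d12:H4→d13:-→d14:-→d15:-→d16:-→d17:-→d18:-→d19:-→d20:-→d21:-→d22:-→d23:-→d24:H5→d25:-→d26:-→d27:-→d28:H4  best=H4
  ? 14.64.94.106  path d0:-→d1:-→d2:-→d3:-→d4:-→d5:-→d6:-→d7:-→d8:H4→d9:-→d10:-→d11:-→d12:H0  best=H0
  + 15.241.184.0/23 (H1) depth=23
  ? 15.241.185.1  path d0:-→d1:-→d2:-→d3:-→d4:-→d5:-→d6:-→d7:-→d8:-→d9:-→d10:-→d11:-→d12:H4→d13:-→d14:-→d15:-→d16:-→d17:-→d18:-→d19:-→d20:-→d21:-→d22:-→d23:H1→d24:H5→d25:-  best=H5
  + 14.75.75.240/28 (H0) depth=28
  ? 15.241.185.64  path d0:-→d1:-→d2:-→d3:-→d4:-→d5:-→d6:-→d7:-→d8:-→d9:-→d10:-→d11:-→d12:H4→d13:-→d14:-→d15:-→d16:-→d17:-→d18:-→d19:-→d20:-→d21:-→d22:-→d23:H1→d24:H5→d25:-→d26:-→d27:-→d28:H4  best=H4
  ? 178.24.244.45  path d0:-  best=no-route
  del 15.241.185.64/28 (clear depth 28)
  del 14.75.75.240/28 (clear depth 28)
  ? 15.241.185.85  path d0:-→d1:-→d2:-→d3:-→d4:-→d5:-→d6:-→d7:-→d8:-→d9:-→d10:-→d11:-→d12:H4→d13:-→d14:-→d15:-→d16:-→d17:-→d18:-→d19:-→d20:-→d21:-→d22:-→d23:H1→d24:H5→d25:-→d26:-→d27:-  best=H5
  + 14.75.75.248/29 (H2) depth=29
  + 15.241.0.0/16 (H1) depth=16
  + 15.241.185.64/28 (H1) depth=28
  ? 15.241.185.74  path d0:-→d1:-→d2:-→d3:-→d4:-→d5:-→d6:-→d7:-→d8:-→d9:-→d10:-→d11:-→d12:H4→d13:-→d14:-→d15:-→d16:H1→d17:-→d18:-→d19:-→d20:-→d21:-→d22:-→d23:H1→d24:H5→d25:-→d26:-→d27:-→d28:H1  best=H1
  ? 14.0.0.0  path d0:-→d1:-→d2:-→d3:-→d4:-→d5:-→d6:-→d7:-→d8:H4→d9:-  best=H4
  + 14.64.0.0/12 (H2) depth=12

== LOOKUPS ==
["no-route","H4","H4","H4","H4","H0","H5","H4","no-route","H5","H1","H4"]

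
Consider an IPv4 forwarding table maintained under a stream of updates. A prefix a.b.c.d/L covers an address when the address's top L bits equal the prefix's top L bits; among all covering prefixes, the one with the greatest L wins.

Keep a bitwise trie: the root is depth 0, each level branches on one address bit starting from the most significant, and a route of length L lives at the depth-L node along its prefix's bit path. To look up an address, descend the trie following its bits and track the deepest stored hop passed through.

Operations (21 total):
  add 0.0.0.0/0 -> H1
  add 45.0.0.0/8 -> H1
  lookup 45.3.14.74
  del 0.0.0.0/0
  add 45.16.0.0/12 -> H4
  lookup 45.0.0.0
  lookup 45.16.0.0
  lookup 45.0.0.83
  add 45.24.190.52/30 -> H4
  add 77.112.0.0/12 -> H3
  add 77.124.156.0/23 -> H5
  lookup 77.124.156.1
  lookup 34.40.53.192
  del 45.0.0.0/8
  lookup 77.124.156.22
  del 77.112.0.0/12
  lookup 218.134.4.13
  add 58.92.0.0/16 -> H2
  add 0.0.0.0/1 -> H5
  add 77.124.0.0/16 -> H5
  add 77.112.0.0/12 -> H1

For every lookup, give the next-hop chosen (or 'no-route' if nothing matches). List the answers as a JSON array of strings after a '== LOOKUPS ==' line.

Apply in order:
  + 0.0.0.0/0 (H1) depth=0
  + 45.0.0.0/8 (H1) depth=8
  lookup 45.3.14.74: bits 00101101 walk d0:H1→d1:-→d2:-→d3:-→d4:-→d5:-→d6:-→d7:-→d8:H1 -> H1
  del 0.0.0.0/0 (clear depth 0)
  + 45.16.0.0/12 (H4) depth=12
  lookup 45.0.0.0: bits 00101101000 walk d0:-→d1:-→d2:-→d3:-→d4:-→d5:-→d6:-→d7:-→d8:H1→d9:-→d10:-→d11:- -> H1
  lookup 45.16.0.0: bits 001011010001 walk d0:-→d1:-→d2:-→d3:-→d4:-→d5:-→d6:-→d7:-→d8:H1→d9:-→d10:-→d11:-→d12:H4 -> H4
  lookup 45.0.0.83: bits 00101101000 walk d0:-→d1:-→d2:-→d3:-→d4:-→d5:-→d6:-→d7:-→d8:H1→d9:-→d10:-→d11:- -> H1
  + 45.24.190.52/30 (H4) depth=30
  + 77.112.0.0/12 (H3) depth=12
  + 77.124.156.0/23 (H5) depth=23
  lookup 77.124.156.1: bits 01001101011111001001110 walk d0:-→d1:-→d2:-→d3:-→d4:-→d5:-→d6:-→d7:-→d8:-→d9:-→d10:-→d11:-→d12:H3→d13:-→d14:-→d15:-→d16:-→d17:-→d18:-→d19:-→d20:-→d21:-→d22:-→d23:H5 -> H5
  lookup 34.40.53.192: bits 0010 walk d0:-→d1:-→d2:-→d3:-→d4:- -> no-route
  del 45.0.0.0/8 (clear depth 8)
  lookup 77.124.156.22: bits 01001101011111001001110 walk d0:-→d1:-→d2:-→d3:-→d4:-→d5:-→d6:-→d7:-→d8:-→d9:-→d10:-→d11:-→d12:H3→d13:-→d14:-→d15:-→d16:-→d17:-→d18:-→d19:-→d20:-→d21:-→d22:-→d23:H5 -> H5
  del 77.112.0.0/12 (clear depth 12)
  lookup 218.134.4.13: bits ε walk d0:- -> no-route
  + 58.92.0.0/16 (H2) depth=16
  + 0.0.0.0/1 (H5) depth=1
  + 77.124.0.0/16 (H5) depth=16
  + 77.112.0.0/12 (H1) depth=12

== LOOKUPS ==
["H1","H1","H4","H1","H5","no-route","H5","no-route"]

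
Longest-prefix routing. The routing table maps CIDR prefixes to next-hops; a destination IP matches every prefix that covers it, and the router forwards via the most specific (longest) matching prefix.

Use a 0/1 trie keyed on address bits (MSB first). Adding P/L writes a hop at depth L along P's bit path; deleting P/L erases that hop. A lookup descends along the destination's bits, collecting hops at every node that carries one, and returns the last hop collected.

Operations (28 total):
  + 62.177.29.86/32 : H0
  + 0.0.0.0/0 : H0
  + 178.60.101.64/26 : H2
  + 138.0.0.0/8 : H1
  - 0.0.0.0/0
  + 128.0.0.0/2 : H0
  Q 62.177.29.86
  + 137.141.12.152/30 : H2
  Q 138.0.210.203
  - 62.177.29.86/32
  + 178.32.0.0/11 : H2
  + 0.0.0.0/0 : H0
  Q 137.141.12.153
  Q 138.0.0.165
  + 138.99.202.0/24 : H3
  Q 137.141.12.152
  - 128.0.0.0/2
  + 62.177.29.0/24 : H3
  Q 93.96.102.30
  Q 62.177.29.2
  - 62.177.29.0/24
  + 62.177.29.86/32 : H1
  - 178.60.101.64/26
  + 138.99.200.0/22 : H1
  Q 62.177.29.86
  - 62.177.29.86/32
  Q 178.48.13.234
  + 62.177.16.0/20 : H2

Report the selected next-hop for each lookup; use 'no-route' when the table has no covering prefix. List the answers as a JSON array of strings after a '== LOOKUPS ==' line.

Apply in order:
  add 62.177.29.86/32 -> H0 at depth 32
  add 0.0.0.0/0 -> H0 at depth 0
  add 178.60.101.64/26 -> H2 at depth 26
  add 138.0.0.0/8 -> H1 at depth 8
  - 0.0.0.0/0 clear@0
  add 128.0.0.0/2 -> H0 at depth 2
  Q 62.177.29.86: descend 00111110101100010001110101010110 ; hops seen [H0] ; pick H0
  add 137.141.12.152/30 -> H2 at depth 30
  Q 138.0.210.203: descend 10001010 ; hops seen [H0,H1] ; pick H1
  - 62.177.29.86/32 clear@32
  add 178.32.0.0/11 -> H2 at depth 11
  add 0.0.0.0/0 -> H0 at depth 0
  Q 137.141.12.153: descend 100010011000110100001100100110 ; hops seen [H0,H0,H2] ; pick H2
  Q 138.0.0.165: descend 10001010 ; hops seen [H0,H0,H1] ; pick H1
  add 138.99.202.0/24 -> H3 at depth 24
  Q 137.141.12.152: descend 100010011000110100001100100110 ; hops seen [H0,H0,H2] ; pick H2
  - 128.0.0.0/2 clear@2
  add 62.177.29.0/24 -> H3 at depth 24
  Q 93.96.102.30: descend 0 ; hops seen [H0] ; pick H0
  Q 62.177.29.2: descend 0011111010110001000111010 ; hops seen [H0,H3] ; pick H3
  - 62.177.29.0/24 clear@24
  add 62.177.29.86/32 -> H1 at depth 32
  - 178.60.101.64/26 clear@26
  add 138.99.200.0/22 -> H1 at depth 22
  Q 62.177.29.86: descend 00111110101100010001110101010110 ; hops seen [H0,H1] ; pick H1
  - 62.177.29.86/32 clear@32
  Q 178.48.13.234: descend 101100100011 ; hops seen [H0,H2] ; pick H2
  add 62.177.16.0/20 -> H2 at depth 20

== LOOKUPS ==
["H0","H1","H2","H1","H2","H0","H3","H1","H2"]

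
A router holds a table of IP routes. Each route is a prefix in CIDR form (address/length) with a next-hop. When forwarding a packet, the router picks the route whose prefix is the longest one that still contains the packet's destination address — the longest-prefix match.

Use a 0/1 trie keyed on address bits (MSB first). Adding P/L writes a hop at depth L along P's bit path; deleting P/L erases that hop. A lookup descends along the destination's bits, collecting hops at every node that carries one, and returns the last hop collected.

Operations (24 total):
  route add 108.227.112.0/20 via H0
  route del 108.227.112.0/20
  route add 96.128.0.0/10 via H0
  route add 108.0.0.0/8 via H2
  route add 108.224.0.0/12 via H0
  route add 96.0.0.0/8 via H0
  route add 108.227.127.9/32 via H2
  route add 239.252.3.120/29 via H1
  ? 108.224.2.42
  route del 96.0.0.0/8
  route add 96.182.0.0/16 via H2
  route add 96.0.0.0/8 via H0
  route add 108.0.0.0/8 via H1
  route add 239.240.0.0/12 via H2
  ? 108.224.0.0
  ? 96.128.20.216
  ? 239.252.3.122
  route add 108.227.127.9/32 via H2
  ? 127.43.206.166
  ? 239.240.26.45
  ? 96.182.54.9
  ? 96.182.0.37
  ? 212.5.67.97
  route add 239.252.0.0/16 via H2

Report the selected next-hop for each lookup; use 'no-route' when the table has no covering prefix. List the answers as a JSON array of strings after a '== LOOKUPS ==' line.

Trace:
  add 108.227.112.0/20 -> H0 at depth 20
  del 108.227.112.0/20 (clear depth 20)
  add 96.128.0.0/10 -> H0 at depth 10
  add 108.0.0.0/8 -> H2 at depth 8
  add 108.224.0.0/12 -> H0 at depth 12
  add 96.0.0.0/8 -> H0 at depth 8
  add 108.227.127.9/32 -> H2 at depth 32
  add 239.252.3.120/29 -> H1 at depth 29
  Q 108.224.2.42: descend 01101100111000 ; hops seen [H2,H0] ; pick H0
  del 96.0.0.0/8 (clear depth 8)
  add 96.182.0.0/16 -> H2 at depth 16
  add 96.0.0.0/8 -> H0 at depth 8
  add 108.0.0.0/8 -> H1 at depth 8
  add 239.240.0.0/12 -> H2 at depth 12
  Q 108.224.0.0: descend 01101100111000 ; hops seen [H1,H0] ; pick H0
  Q 96.128.20.216: descend 0110000010 ; hops seen [H0,H0] ; pick H0
  Q 239.252.3.122: descend 11101111111111000000001101111 ; hops seen [H2,H1] ; pick H1
  add 108.227.127.9/32 -> H2 at depth 32
  Q 127.43.206.166: descend 011 ; hops seen [∅] ; pick no-route
  Q 239.240.26.45: descend 111011111111 ; hops seen [H2] ; pick H2
  Q 96.182.54.9: descend 0110000010110110 ; hops seen [H0,H0,H2] ; pick H2
  Q 96.182.0.37: descend 0110000010110110 ; hops seen [H0,H0,H2] ; pick H2
  Q 212.5.67.97: descend 11 ; hops seen [∅] ; pick no-route
  add 239.252.0.0/16 -> H2 at depth 16

== LOOKUPS ==
["H0","H0","H0","H1","no-route","H2","H2","H2","no-route"]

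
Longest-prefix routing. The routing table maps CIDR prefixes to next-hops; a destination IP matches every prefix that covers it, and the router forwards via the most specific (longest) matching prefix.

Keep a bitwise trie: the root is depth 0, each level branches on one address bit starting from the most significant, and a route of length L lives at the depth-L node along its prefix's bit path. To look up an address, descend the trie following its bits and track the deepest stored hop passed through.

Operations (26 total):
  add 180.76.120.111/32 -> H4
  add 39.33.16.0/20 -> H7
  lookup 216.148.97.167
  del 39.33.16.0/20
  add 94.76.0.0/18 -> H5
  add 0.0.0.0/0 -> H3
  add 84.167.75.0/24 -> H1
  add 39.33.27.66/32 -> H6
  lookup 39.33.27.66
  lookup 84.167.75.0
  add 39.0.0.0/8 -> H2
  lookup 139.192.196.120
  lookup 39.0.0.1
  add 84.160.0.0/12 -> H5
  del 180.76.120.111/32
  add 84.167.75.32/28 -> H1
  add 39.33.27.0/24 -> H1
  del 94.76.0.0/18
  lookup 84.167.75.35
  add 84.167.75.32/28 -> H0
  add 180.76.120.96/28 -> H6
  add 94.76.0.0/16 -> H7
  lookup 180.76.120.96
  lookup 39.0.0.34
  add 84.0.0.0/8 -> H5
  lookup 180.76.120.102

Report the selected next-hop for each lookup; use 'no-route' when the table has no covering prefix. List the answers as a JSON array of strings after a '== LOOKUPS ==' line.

Apply in order:
  add 180.76.120.111/32 -> H4 at depth 32
  add 39.33.16.0/20 -> H7 at depth 20
  Q 216.148.97.167: descend 1 ; hops seen [∅] ; pick no-route
  del 39.33.16.0/20 (clear depth 20)
  add 94.76.0.0/18 -> H5 at depth 18
  add 0.0.0.0/0 -> H3 at depth 0
  add 84.167.75.0/24 -> H1 at depth 24
  add 39.33.27.66/32 -> H6 at depth 32
  Q 39.33.27.66: descend 00100111001000010001101101000010 ; hops seen [H3,H6] ; pick H6
  Q 84.167.75.0: descend 010101001010011101001011 ; hops seen [H3,H1] ; pick H1
  add 39.0.0.0/8 -> H2 at depth 8
  Q 139.192.196.120: descend 10 ; hops seen [H3] ; pick H3
  Q 39.0.0.1: descend 0010011100 ; hops seen [H3,H2] ; pick H2
  add 84.160.0.0/12 -> H5 at depth 12
  del 180.76.120.111/32 (clear depth 32)
  add 84.167.75.32/28 -> H1 at depth 28
  add 39.33.27.0/24 -> H1 at depth 24
  del 94.76.0.0/18 (clear depth 18)
  Q 84.167.75.35: descend 0101010010100111010010110010 ; hops seen [H3,H5,H1,H1] ; pick H1
  add 84.167.75.32/28 -> H0 at depth 28
  add 180.76.120.96/28 -> H6 at depth 28
  add 94.76.0.0/16 -> H7 at depth 16
  Q 180.76.120.96: descend 1011010001001100011110000110 ; hops seen [H3,H6] ; pick H6
  Q 39.0.0.34: descend 0010011100 ; hops seen [H3,H2] ; pick H2
  add 84.0.0.0/8 -> H5 at depth 8
  Q 180.76.120.102: descend 1011010001001100011110000110 ; hops seen [H3,H6] ; pick H6

== LOOKUPS ==
["no-route","H6","H1","H3","H2","H1","H6","H2","H6"]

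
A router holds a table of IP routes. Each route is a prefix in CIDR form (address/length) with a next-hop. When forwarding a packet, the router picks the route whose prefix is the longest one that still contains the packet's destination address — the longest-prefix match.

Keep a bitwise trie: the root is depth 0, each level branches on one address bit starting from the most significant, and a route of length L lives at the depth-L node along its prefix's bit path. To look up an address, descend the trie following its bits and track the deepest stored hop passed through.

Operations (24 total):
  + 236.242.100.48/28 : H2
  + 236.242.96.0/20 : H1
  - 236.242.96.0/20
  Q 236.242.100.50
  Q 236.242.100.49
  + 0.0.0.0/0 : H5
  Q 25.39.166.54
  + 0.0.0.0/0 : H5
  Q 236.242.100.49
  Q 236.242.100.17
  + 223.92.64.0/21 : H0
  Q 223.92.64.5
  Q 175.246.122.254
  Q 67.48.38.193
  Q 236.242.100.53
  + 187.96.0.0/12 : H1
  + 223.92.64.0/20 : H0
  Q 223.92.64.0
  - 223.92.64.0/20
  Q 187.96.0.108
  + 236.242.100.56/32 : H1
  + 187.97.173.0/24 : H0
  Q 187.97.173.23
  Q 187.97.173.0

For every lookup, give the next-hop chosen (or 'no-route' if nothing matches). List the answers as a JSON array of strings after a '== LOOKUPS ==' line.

Process each operation:
  add 236.242.100.48/28 -> H2 at depth 28
  add 236.242.96.0/20 -> H1 at depth 20
  del 236.242.96.0/20 (clear depth 20)
  Q 236.242.100.50: descend 1110110011110010011001000011 ; hops seen [H2] ; pick H2
  Q 236.242.100.49: descend 1110110011110010011001000011 ; hops seen [H2] ; pick H2
  add 0.0.0.0/0 -> H5 at depth 0
  Q 25.39.166.54: descend ε ; hops seen [H5] ; pick H5
  add 0.0.0.0/0 -> H5 at depth 0
  Q 236.242.100.49: descend 1110110011110010011001000011 ; hops seen [H5,H2] ; pick H2
  Q 236.242.100.17: descend 11101100111100100110010000 ; hops seen [H5] ; pick H5
  add 223.92.64.0/21 -> H0 at depth 21
  Q 223.92.64.5: descend 110111110101110001000 ; hops seen [H5,H0] ; pick H0
  Q 175.246.122.254: descend 1 ; hops seen [H5] ; pick H5
  Q 67.48.38.193: descend ε ; hops seen [H5] ; pick H5
  Q 236.242.100.53: descend 1110110011110010011001000011 ; hops seen [H5,H2] ; pick H2
  add 187.96.0.0/12 -> H1 at depth 12
  add 223.92.64.0/20 -> H0 at depth 20
  Q 223.92.64.0: descend 110111110101110001000 ; hops seen [H5,H0,H0] ; pick H0
  del 223.92.64.0/20 (clear depth 20)
  Q 187.96.0.108: descend 101110110110 ; hops seen [H5,H1] ; pick H1
  add 236.242.100.56/32 -> H1 at depth 32
  add 187.97.173.0/24 -> H0 at depth 24
  Q 187.97.173.23: descend 101110110110000110101101 ; hops seen [H5,H1,H0] ; pick H0
  Q 187.97.173.0: descend 101110110110000110101101 ; hops seen [H5,H1,H0] ; pick H0

== LOOKUPS ==
["H2","H2","H5","H2","H5","H0","H5","H5","H2","H0","H1","H0","H0"]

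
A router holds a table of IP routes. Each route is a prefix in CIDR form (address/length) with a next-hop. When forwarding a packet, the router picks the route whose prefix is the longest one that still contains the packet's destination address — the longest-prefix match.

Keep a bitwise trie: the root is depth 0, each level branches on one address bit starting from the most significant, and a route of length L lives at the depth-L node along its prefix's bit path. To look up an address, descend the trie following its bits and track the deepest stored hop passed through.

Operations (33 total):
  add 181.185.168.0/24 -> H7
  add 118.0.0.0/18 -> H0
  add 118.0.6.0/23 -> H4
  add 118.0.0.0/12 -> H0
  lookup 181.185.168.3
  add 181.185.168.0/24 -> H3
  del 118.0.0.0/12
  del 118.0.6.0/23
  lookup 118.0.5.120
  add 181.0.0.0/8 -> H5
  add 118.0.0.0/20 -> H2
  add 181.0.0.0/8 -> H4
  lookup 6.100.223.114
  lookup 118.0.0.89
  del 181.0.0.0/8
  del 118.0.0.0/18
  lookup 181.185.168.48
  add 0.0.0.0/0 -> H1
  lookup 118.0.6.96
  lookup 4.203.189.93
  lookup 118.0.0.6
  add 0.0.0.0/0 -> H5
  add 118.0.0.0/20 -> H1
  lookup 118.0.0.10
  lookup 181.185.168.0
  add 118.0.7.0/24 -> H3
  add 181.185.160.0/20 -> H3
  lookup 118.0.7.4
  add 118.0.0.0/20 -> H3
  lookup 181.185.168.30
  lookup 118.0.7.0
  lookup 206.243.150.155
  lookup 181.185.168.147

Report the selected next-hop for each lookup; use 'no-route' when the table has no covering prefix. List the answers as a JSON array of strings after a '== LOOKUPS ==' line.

Process each operation:
  add 181.185.168.0/24 -> H7 at depth 24
  add 118.0.0.0/18 -> H0 at depth 18
  add 118.0.6.0/23 -> H4 at depth 23
  add 118.0.0.0/12 -> H0 at depth 12
  lookup 181.185.168.3: bits 101101011011100110101000 walk d0:-→d1:-→d2:-→d3:-→d4:-→d5:-→d6:-→d7:-→d8:-→d9:-→d10:-→d11:-→d12:-→d13:-→d14:-→d15:-→d16:-→d17:-→d18:-→d19:-→d20:-→d21:-→d22:-→d23:-→d24:H7 -> H7
  add 181.185.168.0/24 -> H3 at depth 24
  - 118.0.0.0/12 clear@12
  - 118.0.6.0/23 clear@23
  lookup 118.0.5.120: bits 0111011000000000000001 walk d0:-→d1:-→d2:-→d3:-→d4:-→d5:-→d6:-→d7:-→d8:-→d9:-→d10:-→d11:-→d12:-→d13:-→d14:-→d15:-→d16:-→d17:-→d18:H0→d19:-→d20:-→d21:-→d22:- -> H0
  add 181.0.0.0/8 -> H5 at depth 8
  add 118.0.0.0/20 -> H2 at depth 20
  add 181.0.0.0/8 -> H4 at depth 8
  lookup 6.100.223.114: bits 0 walk d0:-→d1:- -> no-route
  lookup 118.0.0.89: bits 011101100000000000000 walk d0:-→d1:-→d2:-→d3:-→d4:-→d5:-→d6:-→d7:-→d8:-→d9:-→d10:-→d11:-→d12:-→d13:-→d14:-→d15:-→d16:-→d17:-→d18:H0→d19:-→d20:H2→d21:- -> H2
  - 181.0.0.0/8 clear@8
  - 118.0.0.0/18 clear@18
  lookup 181.185.168.48: bits 101101011011100110101000 walk d0:-→d1:-→d2:-→d3:-→d4:-→d5:-→d6:-→d7:-→d8:-→d9:-→d10:-→d11:-→d12:-→d13:-→d14:-→d15:-→d16:-→d17:-→d18:-→d19:-→d20:-→d21:-→d22:-→d23:-→d24:H3 -> H3
  add 0.0.0.0/0 -> H1 at depth 0
  lookup 118.0.6.96: bits 01110110000000000000011 walk d0:H1→d1:-→d2:-→d3:-→d4:-→d5:-→d6:-→d7:-→d8:-→d9:-→d10:-→d11:-→d12:-→d13:-→d14:-→d15:-→d16:-→d17:-→d18:-→d19:-→d20:H2→d21:-→d22:-→d23:- -> H2
  lookup 4.203.189.93: bits 0 walk d0:H1→d1:- -> H1
  lookup 118.0.0.6: bits 011101100000000000000 walk d0:H1→d1:-→d2:-→d3:-→d4:-→d5:-→d6:-→d7:-→d8:-→d9:-→d10:-→d11:-→d12:-→d13:-→d14:-→d15:-→d16:-→d17:-→d18:-→d19:-→d20:H2→d21:- -> H2
  add 0.0.0.0/0 -> H5 at depth 0
  add 118.0.0.0/20 -> H1 at depth 20
  lookup 118.0.0.10: bits 011101100000000000000 walk d0:H5→d1:-→d2:-→d3:-→d4:-→d5:-→d6:-→d7:-→d8:-→d9:-→d10:-→d11:-→d12:-→d13:-→d14:-→d15:-→d16:-→d17:-→d18:-→d19:-→d20:H1→d21:- -> H1
  lookup 181.185.168.0: bits 101101011011100110101000 walk d0:H5→d1:-→d2:-→d3:-→d4:-→d5:-→d6:-→d7:-→d8:-→d9:-→d10:-→d11:-→d12:-→d13:-→d14:-→d15:-→d16:-→d17:-→d18:-→d19:-→d20:-→d21:-→d22:-→d23:-→d24:H3 -> H3
  add 118.0.7.0/24 -> H3 at depth 24
  add 181.185.160.0/20 -> H3 at depth 20
  lookup 118.0.7.4: bits 011101100000000000000111 walk d0:H5→d1:-→d2:-→d3:-→d4:-→d5:-→d6:-→d7:-→d8:-→d9:-→d10:-→d11:-→d12:-→d13:-→d14:-→d15:-→d16:-→d17:-→d18:-→d19:-→d20:H1→d21:-→d22:-→d23:-→d24:H3 -> H3
  add 118.0.0.0/20 -> H3 at depth 20
  lookup 181.185.168.30: bits 101101011011100110101000 walk d0:H5→d1:-→d2:-→d3:-→d4:-→d5:-→d6:-→d7:-→d8:-→d9:-→d10:-→d11:-→d12:-→d13:-→d14:-→d15:-→d16:-→d17:-→d18:-→d19:-→d20:H3→d21:-→d22:-→d23:-→d24:H3 -> H3
  lookup 118.0.7.0: bits 011101100000000000000111 walk d0:H5→d1:-→d2:-→d3:-→d4:-→d5:-→d6:-→d7:-→d8:-→d9:-→d10:-→d11:-→d12:-→d13:-→d14:-→d15:-→d16:-→d17:-→d18:-→d19:-→d20:H3→d21:-→d22:-→d23:-→d24:H3 -> H3
  lookup 206.243.150.155: bits 1 walk d0:H5→d1:- -> H5
  lookup 181.185.168.147: bits 101101011011100110101000 walk d0:H5→d1:-→d2:-→d3:-→d4:-→d5:-→d6:-→d7:-→d8:-→d9:-→d10:-→d11:-→d12:-→d13:-→d14:-→d15:-→d16:-→d17:-→d18:-→d19:-→d20:H3→d21:-→d22:-→d23:-→d24:H3 -> H3

== LOOKUPS ==
["H7","H0","no-route","H2","H3","H2","H1","H2","H1","H3","H3","H3","H3","H5","H3"]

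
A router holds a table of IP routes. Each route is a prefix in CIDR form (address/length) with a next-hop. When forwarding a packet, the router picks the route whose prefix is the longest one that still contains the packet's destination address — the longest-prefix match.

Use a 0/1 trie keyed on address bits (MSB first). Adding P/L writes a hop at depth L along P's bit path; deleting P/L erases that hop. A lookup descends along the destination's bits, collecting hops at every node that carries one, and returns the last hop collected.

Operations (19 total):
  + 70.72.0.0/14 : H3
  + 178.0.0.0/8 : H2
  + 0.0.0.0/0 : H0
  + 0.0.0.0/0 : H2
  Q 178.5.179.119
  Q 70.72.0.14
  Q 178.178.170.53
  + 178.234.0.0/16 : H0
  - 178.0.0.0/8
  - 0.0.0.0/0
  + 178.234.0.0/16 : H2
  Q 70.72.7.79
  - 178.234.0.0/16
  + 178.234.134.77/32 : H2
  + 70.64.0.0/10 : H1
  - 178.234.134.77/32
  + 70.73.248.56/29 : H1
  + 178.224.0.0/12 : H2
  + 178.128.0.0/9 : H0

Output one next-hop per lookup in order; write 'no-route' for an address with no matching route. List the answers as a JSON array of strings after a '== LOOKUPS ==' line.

Process each operation:
  add 70.72.0.0/14 -> H3 at depth 14
  add 178.0.0.0/8 -> H2 at depth 8
  add 0.0.0.0/0 -> H0 at depth 0
  add 0.0.0.0/0 -> H2 at depth 0
  ? 178.5.179.119  path d0:H2→d1:-→d2:-→d3:-→d4:-→d5:-→d6:-→d7:-→d8:H2  best=H2
  ? 70.72.0.14  path d0:H2→d1:-→d2:-→d3:-→d4:-→d5:-→d6:-→d7:-→d8:-→d9:-→d10:-→d11:-→d12:-→d13:-→d14:H3  best=H3
  ? 178.178.170.53  path d0:H2→d1:-→d2:-→d3:-→d4:-→d5:-→d6:-→d7:-→d8:H2  best=H2
  add 178.234.0.0/16 -> H0 at depth 16
  del 178.0.0.0/8 (clear depth 8)
  del 0.0.0.0/0 (clear depth 0)
  add 178.234.0.0/16 -> H2 at depth 16
  ? 70.72.7.79  path d0:-→d1:-→d2:-→d3:-→d4:-→d5:-→d6:-→d7:-→d8:-→d9:-→d10:-→d11:-→d12:-→d13:-→d14:H3  best=H3
  del 178.234.0.0/16 (clear depth 16)
  add 178.234.134.77/32 -> H2 at depth 32
  add 70.64.0.0/10 -> H1 at depth 10
  del 178.234.134.77/32 (clear depth 32)
  add 70.73.248.56/29 -> H1 at depth 29
  add 178.224.0.0/12 -> H2 at depth 12
  add 178.128.0.0/9 -> H0 at depth 9

== LOOKUPS ==
["H2","H3","H2","H3"]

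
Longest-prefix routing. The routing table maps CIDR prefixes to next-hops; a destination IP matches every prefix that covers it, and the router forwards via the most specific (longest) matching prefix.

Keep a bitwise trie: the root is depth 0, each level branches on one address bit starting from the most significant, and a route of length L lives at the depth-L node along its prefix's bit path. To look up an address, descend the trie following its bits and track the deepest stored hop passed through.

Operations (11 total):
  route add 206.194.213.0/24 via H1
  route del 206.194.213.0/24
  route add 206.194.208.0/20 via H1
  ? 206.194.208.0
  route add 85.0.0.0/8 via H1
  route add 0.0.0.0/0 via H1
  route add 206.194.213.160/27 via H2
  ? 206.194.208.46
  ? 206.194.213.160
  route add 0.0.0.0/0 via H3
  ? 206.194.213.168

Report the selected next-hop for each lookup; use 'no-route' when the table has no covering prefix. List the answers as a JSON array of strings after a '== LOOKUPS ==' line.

Process each operation:
  + 206.194.213.0/24 (H1) depth=24
  del 206.194.213.0/24 (clear depth 24)
  + 206.194.208.0/20 (H1) depth=20
  lookup 206.194.208.0: bits 110011101100001011010 walk d0:-→d1:-→d2:-→d3:-→d4:-→d5:-→d6:-→d7:-→d8:-→d9:-→d10:-→d11:-→d12:-→d13:-→d14:-→d15:-→d16:-→d17:-→d18:-→d19:-→d20:H1→d21:- -> H1
  + 85.0.0.0/8 (H1) depth=8
  + 0.0.0.0/0 (H1) depth=0
  + 206.194.213.160/27 (H2) depth=27
  lookup 206.194.208.46: bits 110011101100001011010 walk d0:H1→d1:-→d2:-→d3:-→d4:-→d5:-→d6:-→d7:-→d8:-→d9:-→d10:-→d11:-→d12:-→d13:-→d14:-→d15:-→d16:-→d17:-→d18:-→d19:-→d20:H1→d21:- -> H1
  lookup 206.194.213.160: bits 110011101100001011010101101 walk d0:H1→d1:-→d2:-→d3:-→d4:-→d5:-→d6:-→d7:-→d8:-→d9:-→d10:-→d11:-→d12:-→d13:-→d14:-→d15:-→d16:-→d17:-→d18:-→d19:-→d20:H1→d21:-→d22:-→d23:-→d24:-→d25:-→d26:-→d27:H2 -> H2
  + 0.0.0.0/0 (H3) depth=0
  lookup 206.194.213.168: bits 110011101100001011010101101 walk d0:H3→d1:-→d2:-→d3:-→d4:-→d5:-→d6:-→d7:-→d8:-→d9:-→d10:-→d11:-→d12:-→d13:-→d14:-→d15:-→d16:-→d17:-→d18:-→d19:-→d20:H1→d21:-→d22:-→d23:-→d24:-→d25:-→d26:-→d27:H2 -> H2

== LOOKUPS ==
["H1","H1","H2","H2"]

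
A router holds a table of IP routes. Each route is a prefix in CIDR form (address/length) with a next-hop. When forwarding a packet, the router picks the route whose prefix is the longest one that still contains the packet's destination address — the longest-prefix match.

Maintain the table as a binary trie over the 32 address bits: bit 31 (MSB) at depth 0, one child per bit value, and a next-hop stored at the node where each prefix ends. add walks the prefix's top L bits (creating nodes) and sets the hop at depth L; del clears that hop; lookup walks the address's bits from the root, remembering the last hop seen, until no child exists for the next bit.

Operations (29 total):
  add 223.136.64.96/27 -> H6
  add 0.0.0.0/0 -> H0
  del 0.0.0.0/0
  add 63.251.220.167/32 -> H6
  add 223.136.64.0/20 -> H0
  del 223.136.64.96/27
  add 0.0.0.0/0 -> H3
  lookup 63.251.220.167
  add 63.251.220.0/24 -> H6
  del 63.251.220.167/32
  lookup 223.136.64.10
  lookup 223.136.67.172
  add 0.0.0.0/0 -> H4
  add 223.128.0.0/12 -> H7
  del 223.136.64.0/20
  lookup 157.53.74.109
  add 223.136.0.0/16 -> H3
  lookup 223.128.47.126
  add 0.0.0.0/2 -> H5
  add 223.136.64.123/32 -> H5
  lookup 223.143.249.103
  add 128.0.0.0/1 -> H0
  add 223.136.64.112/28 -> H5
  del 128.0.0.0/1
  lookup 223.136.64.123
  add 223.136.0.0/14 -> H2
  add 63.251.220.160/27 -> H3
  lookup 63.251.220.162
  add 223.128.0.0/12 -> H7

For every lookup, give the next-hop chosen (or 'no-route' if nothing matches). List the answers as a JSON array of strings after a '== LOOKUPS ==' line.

Trace:
  add 223.136.64.96/27 -> H6 at depth 27
  add 0.0.0.0/0 -> H0 at depth 0
  del 0.0.0.0/0 (clear depth 0)
  add 63.251.220.167/32 -> H6 at depth 32
  add 223.136.64.0/20 -> H0 at depth 20
  del 223.136.64.96/27 (clear depth 27)
  add 0.0.0.0/0 -> H3 at depth 0
  lookup 63.251.220.167: bits 00111111111110111101110010100111 walk d0:H3→d1:-→d2:-→d3:-→d4:-→d5:-→d6:-→d7:-→d8:-→d9:-→d10:-→d11:-→d12:-→d13:-→d14:-→d15:-→d16:-→d17:-→d18:-→d19:-→d20:-→d21:-→d22:-→d23:-→d24:-→d25:-→d26:-→d27:-→d28:-→d29:-→d30:-→d31:-→d32:H6 -> H6
  add 63.251.220.0/24 -> H6 at depth 24
  del 63.251.220.167/32 (clear depth 32)
  lookup 223.136.64.10: bits 1101111110001000010000000 walk d0:H3→d1:-→d2:-→d3:-→d4:-→d5:-→d6:-→d7:-→d8:-→d9:-→d10:-→d11:-→d12:-→d13:-→d14:-→d15:-→d16:-→d17:-→d18:-→d19:-→d20:H0→d21:-→d22:-→d23:-→d24:-→d25:- -> H0
  lookup 223.136.67.172: bits 1101111110001000010000 walk d0:H3→d1:-→d2:-→d3:-→d4:-→d5:-→d6:-→d7:-→d8:-→d9:-→d10:-→d11:-→d12:-→d13:-→d14:-→d15:-→d16:-→d17:-→d18:-→d19:-→d20:H0→d21:-→d22:- -> H0
  add 0.0.0.0/0 -> H4 at depth 0
  add 223.128.0.0/12 -> H7 at depth 12
  del 223.136.64.0/20 (clear depth 20)
  lookup 157.53.74.109: bits 1 walk d0:H4→d1:- -> H4
  add 223.136.0.0/16 -> H3 at depth 16
  lookup 223.128.47.126: bits 110111111000 walk d0:H4→d1:-→d2:-→d3:-→d4:-→d5:-→d6:-→d7:-→d8:-→d9:-→d10:-→d11:-→d12:H7 -> H7
  add 0.0.0.0/2 -> H5 at depth 2
  add 223.136.64.123/32 -> H5 at depth 32
  lookup 223.143.249.103: bits 1101111110001 walk d0:H4→d1:-→d2:-→d3:-→d4:-→d5:-→d6:-→d7:-→d8:-→d9:-→d10:-→d11:-→d12:H7→d13:- -> H7
  add 128.0.0.0/1 -> H0 at depth 1
  add 223.136.64.112/28 -> H5 at depth 28
  del 128.0.0.0/1 (clear depth 1)
  lookup 223.136.64.123: bits 11011111100010000100000001111011 walk d0:H4→d1:-→d2:-→d3:-→d4:-→d5:-→d6:-→d7:-→d8:-→d9:-→d10:-→d11:-→d12:H7→d13:-→d14:-→d15:-→d16:H3→d17:-→d18:-→d19:-→d20:-→d21:-→d22:-→d23:-→d24:-→d25:-→d26:-→d27:-→d28:H5→d29:-→d30:-→d31:-→d32:H5 -> H5
  add 223.136.0.0/14 -> H2 at depth 14
  add 63.251.220.160/27 -> H3 at depth 27
  lookup 63.251.220.162: bits 00111111111110111101110010100 walk d0:H4→d1:-→d2:H5→d3:-→d4:-→d5:-→d6:-→d7:-→d8:-→d9:-→d10:-→d11:-→d12:-→d13:-→d14:-→d15:-→d16:-→d17:-→d18:-→d19:-→d20:-→d21:-→d22:-→d23:-→d24:H6→d25:-→d26:-→d27:H3→d28:-→d29:- -> H3
  add 223.128.0.0/12 -> H7 at depth 12

== LOOKUPS ==
["H6","H0","H0","H4","H7","H7","H5","H3"]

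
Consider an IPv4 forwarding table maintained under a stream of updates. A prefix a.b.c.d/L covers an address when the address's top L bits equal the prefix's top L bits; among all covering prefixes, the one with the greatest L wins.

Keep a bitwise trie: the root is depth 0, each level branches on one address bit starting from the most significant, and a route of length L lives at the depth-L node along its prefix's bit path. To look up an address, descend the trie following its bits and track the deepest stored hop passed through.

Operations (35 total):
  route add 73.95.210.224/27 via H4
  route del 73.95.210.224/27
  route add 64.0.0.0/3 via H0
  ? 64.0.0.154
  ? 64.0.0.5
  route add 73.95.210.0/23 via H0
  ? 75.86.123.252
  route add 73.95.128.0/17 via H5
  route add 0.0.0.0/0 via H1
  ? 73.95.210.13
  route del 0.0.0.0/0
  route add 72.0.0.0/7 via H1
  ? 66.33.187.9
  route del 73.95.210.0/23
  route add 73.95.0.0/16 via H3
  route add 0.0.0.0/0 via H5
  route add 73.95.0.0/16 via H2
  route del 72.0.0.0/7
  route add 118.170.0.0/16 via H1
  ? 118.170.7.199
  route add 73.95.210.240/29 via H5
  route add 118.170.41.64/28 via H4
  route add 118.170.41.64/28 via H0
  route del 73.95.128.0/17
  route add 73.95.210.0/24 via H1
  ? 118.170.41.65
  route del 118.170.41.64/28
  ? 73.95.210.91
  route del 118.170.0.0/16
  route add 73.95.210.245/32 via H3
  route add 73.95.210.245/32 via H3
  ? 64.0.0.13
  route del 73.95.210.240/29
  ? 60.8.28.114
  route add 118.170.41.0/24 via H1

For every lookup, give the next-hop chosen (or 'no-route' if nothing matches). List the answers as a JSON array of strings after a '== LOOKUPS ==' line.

Process each operation:
  + 73.95.210.224/27 (H4) depth=27
  del 73.95.210.224/27 (clear depth 27)
  + 64.0.0.0/3 (H0) depth=3
  lookup 64.0.0.154: bits 0100 walk d0:-→d1:-→d2:-→d3:H0→d4:- -> H0
  lookup 64.0.0.5: bits 0100 walk d0:-→d1:-→d2:-→d3:H0→d4:- -> H0
  + 73.95.210.0/23 (H0) depth=23
  lookup 75.86.123.252: bits 010010 walk d0:-→d1:-→d2:-→d3:H0→d4:-→d5:-→d6:- -> H0
  + 73.95.128.0/17 (H5) depth=17
  + 0.0.0.0/0 (H1) depth=0
  lookup 73.95.210.13: bits 010010010101111111010010 walk d0:H1→d1:-→d2:-→d3:H0→d4:-→d5:-→d6:-→d7:-→d8:-→d9:-→d10:-→d11:-→d12:-→d13:-→d14:-→d15:-→d16:-→d17:H5→d18:-→d19:-→d20:-→d21:-→d22:-→d23:H0→d24:- -> H0
  del 0.0.0.0/0 (clear depth 0)
  + 72.0.0.0/7 (H1) depth=7
  lookup 66.33.187.9: bits 0100 walk d0:-→d1:-→d2:-→d3:H0→d4:- -> H0
  del 73.95.210.0/23 (clear depth 23)
  + 73.95.0.0/16 (H3) depth=16
  + 0.0.0.0/0 (H5) depth=0
  + 73.95.0.0/16 (H2) depth=16
  del 72.0.0.0/7 (clear depth 7)
  + 118.170.0.0/16 (H1) depth=16
  lookup 118.170.7.199: bits 0111011010101010 walk d0:H5→d1:-→d2:-→d3:-→d4:-→d5:-→d6:-→d7:-→d8:-→d9:-→d10:-→d11:-→d12:-→d13:-→d14:-→d15:-→d16:H1 -> H1
  + 73.95.210.240/29 (H5) depth=29
  + 118.170.41.64/28 (H4) depth=28
  + 118.170.41.64/28 (H0) depth=28
  del 73.95.128.0/17 (clear depth 17)
  + 73.95.210.0/24 (H1) depth=24
  lookup 118.170.41.65: bits 0111011010101010001010010100 walk d0:H5→d1:-→d2:-→d3:-→d4:-→d5:-→d6:-→d7:-→d8:-→d9:-→d10:-→d11:-→d12:-→d13:-→d14:-→d15:-→d16:H1→d17:-→d18:-→d19:-→d20:-→d21:-→d22:-→d23:-→d24:-→d25:-→d26:-→d27:-→d28:H0 -> H0
  del 118.170.41.64/28 (clear depth 28)
  lookup 73.95.210.91: bits 010010010101111111010010 walk d0:H5→d1:-→d2:-→d3:H0→d4:-→d5:-→d6:-→d7:-→d8:-→d9:-→d10:-→d11:-→d12:-→d13:-→d14:-→d15:-→d16:H2→d17:-→d18:-→d19:-→d20:-→d21:-→d22:-→d23:-→d24:H1 -> H1
  del 118.170.0.0/16 (clear depth 16)
  + 73.95.210.245/32 (H3) depth=32
  + 73.95.210.245/32 (H3) depth=32
  lookup 64.0.0.13: bits 0100 walk d0:H5→d1:-→d2:-→d3:H0→d4:- -> H0
  del 73.95.210.240/29 (clear depth 29)
  lookup 60.8.28.114: bits 0 walk d0:H5→d1:- -> H5
  + 118.170.41.0/24 (H1) depth=24

== LOOKUPS ==
["H0","H0","H0","H0","H0","H1","H0","H1","H0","H5"]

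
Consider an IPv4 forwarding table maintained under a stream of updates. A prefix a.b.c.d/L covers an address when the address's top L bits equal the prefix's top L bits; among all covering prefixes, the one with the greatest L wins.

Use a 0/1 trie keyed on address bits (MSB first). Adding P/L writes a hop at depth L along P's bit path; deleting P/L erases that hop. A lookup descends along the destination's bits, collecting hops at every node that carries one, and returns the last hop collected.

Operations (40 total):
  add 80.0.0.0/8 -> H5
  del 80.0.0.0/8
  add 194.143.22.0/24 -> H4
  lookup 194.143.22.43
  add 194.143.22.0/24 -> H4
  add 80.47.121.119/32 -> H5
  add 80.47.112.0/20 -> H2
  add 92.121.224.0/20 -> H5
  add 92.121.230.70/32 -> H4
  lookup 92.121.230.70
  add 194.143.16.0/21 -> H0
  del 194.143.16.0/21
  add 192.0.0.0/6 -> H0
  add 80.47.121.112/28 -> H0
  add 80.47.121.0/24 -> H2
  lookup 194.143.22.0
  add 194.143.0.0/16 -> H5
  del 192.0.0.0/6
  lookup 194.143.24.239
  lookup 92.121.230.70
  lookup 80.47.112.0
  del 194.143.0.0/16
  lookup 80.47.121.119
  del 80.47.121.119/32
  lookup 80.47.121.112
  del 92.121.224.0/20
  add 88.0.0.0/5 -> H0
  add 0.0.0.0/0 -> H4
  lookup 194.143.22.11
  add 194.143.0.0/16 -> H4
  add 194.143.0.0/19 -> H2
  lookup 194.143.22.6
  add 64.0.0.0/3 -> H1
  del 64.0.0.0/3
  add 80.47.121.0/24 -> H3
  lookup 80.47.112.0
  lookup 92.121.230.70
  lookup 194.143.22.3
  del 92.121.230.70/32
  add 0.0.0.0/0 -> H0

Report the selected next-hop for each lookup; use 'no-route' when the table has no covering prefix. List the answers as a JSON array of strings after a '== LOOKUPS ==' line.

Process each operation:
  + 80.0.0.0/8 (H5) depth=8
  del 80.0.0.0/8 (clear depth 8)
  + 194.143.22.0/24 (H4) depth=24
  ? 194.143.22.43  path d0:-→d1:-→d2:-→d3:-→d4:-→d5:-→d6:-→d7:-→d8:-→d9:-→d10:-→d11:-→d12:-→d13:-→d14:-→d15:-→d16:-→d17:-→d18:-→d19:-→d20:-→d21:-→d22:-→d23:-→d24:H4  best=H4
  + 194.143.22.0/24 (H4) depth=24
  + 80.47.121.119/32 (H5) depth=32
  + 80.47.112.0/20 (H2) depth=20
  + 92.121.224.0/20 (H5) depth=20
  + 92.121.230.70/32 (H4) depth=32
  ? 92.121.230.70  path d0:-→d1:-→d2:-→d3:-→d4:-→d5:-→d6:-→d7:-→d8:-→d9:-→d10:-→d11:-→d12:-→d13:-→d14:-→d15:-→d16:-→d17:-→d18:-→d19:-→d20:H5→d21:-→d22:-→d23:-→d24:-→d25:-→d26:-→d27:-→d28:-→d29:-→d30:-→d31:-→d32:H4  best=H4
  + 194.143.16.0/21 (H0) depth=21
  del 194.143.16.0/21 (clear depth 21)
  + 192.0.0.0/6 (H0) depth=6
  + 80.47.121.112/28 (H0) depth=28
  + 80.47.121.0/24 (H2) depth=24
  ? 194.143.22.0  path d0:-→d1:-→d2:-→d3:-→d4:-→d5:-→d6:H0→d7:-→d8:-→d9:-→d10:-→d11:-→d12:-→d13:-→d14:-→d15:-→d16:-→d17:-→d18:-→d19:-→d20:-→d21:-→d22:-→d23:-→d24:H4  best=H4
  + 194.143.0.0/16 (H5) depth=16
  del 192.0.0.0/6 (clear depth 6)
  ? 194.143.24.239  path d0:-→d1:-→d2:-→d3:-→d4:-→d5:-→d6:-→d7:-→d8:-→d9:-→d10:-→d11:-→d12:-→d13:-→d14:-→d15:-→d16:H5→d17:-→d18:-→d19:-→d20:-  best=H5
  ? 92.121.230.70  path d0:-→d1:-→d2:-→d3:-→d4:-→d5:-→d6:-→d7:-→d8:-→d9:-→d10:-→d11:-→d12:-→d13:-→d14:-→d15:-→d16:-→d17:-→d18:-→d19:-→d20:H5→d21:-→d22:-→d23:-→d24:-→d25:-→d26:-→d27:-→d28:-→d29:-→d30:-→d31:-→d32:H4  best=H4
  ? 80.47.112.0  path d0:-→d1:-→d2:-→d3:-→d4:-→d5:-→d6:-→d7:-→d8:-→d9:-→d10:-→d11:-→d12:-→d13:-→d14:-→d15:-→d16:-→d17:-→d18:-→d19:-→d20:H2  best=H2
  del 194.143.0.0/16 (clear depth 16)
  ? 80.47.121.119  path d0:-→d1:-→d2:-→d3:-→d4:-→d5:-→d6:-→d7:-→d8:-→d9:-→d10:-→d11:-→d12:-→d13:-→d14:-→d15:-→d16:-→d17:-→d18:-→d19:-→d20:H2→d21:-→d22:-→d23:-→d24:H2→d25:-→d26:-→d27:-→d28:H0→d29:-→d30:-→d31:-→d32:H5  best=H5
  del 80.47.121.119/32 (clear depth 32)
  ? 80.47.121.112  path d0:-→d1:-→d2:-→d3:-→d4:-→d5:-→d6:-→d7:-→d8:-→d9:-→d10:-→d11:-→d12:-→d13:-→d14:-→d15:-→d16:-→d17:-→d18:-→d19:-→d20:H2→d21:-→d22:-→d23:-→d24:H2→d25:-→d26:-→d27:-→d28:H0→d29:-  best=H0
  del 92.121.224.0/20 (clear depth 20)
  + 88.0.0.0/5 (H0) depth=5
  + 0.0.0.0/0 (H4) depth=0
  ? 194.143.22.11  path d0:H4→d1:-→d2:-→d3:-→d4:-→d5:-→d6:-→d7:-→d8:-→d9:-→d10:-→d11:-→d12:-→d13:-→d14:-→d15:-→d16:-→d17:-→d18:-→d19:-→d20:-→d21:-→d22:-→d23:-→d24:H4  best=H4
  + 194.143.0.0/16 (H4) depth=16
  + 194.143.0.0/19 (H2) depth=19
  ? 194.143.22.6  path d0:H4→d1:-→d2:-→d3:-→d4:-→d5:-→d6:-→d7:-→d8:-→d9:-→d10:-→d11:-→d12:-→d13:-→d14:-→d15:-→d16:H4→d17:-→d18:-→d19:H2→d20:-→d21:-→d22:-→d23:-→d24:H4  best=H4
  + 64.0.0.0/3 (H1) depth=3
  del 64.0.0.0/3 (clear depth 3)
  + 80.47.121.0/24 (H3) depth=24
  ? 80.47.112.0  path d0:H4→d1:-→d2:-→d3:-→d4:-→d5:-→d6:-→d7:-→d8:-→d9:-→d10:-→d11:-→d12:-→d13:-→d14:-→d15:-→d16:-→d17:-→d18:-→d19:-→d20:H2  best=H2
  ? 92.121.230.70  path d0:H4→d1:-→d2:-→d3:-→d4:-→d5:H0→d6:-→d7:-→d8:-→d9:-→d10:-→d11:-→d12:-→d13:-→d14:-→d15:-→d16:-→d17:-→d18:-→d19:-→d20:-→d21:-→d22:-→d23:-→d24:-→d25:-→d26:-→d27:-→d28:-→d29:-→d30:-→d31:-→d32:H4  best=H4
  ? 194.143.22.3  path d0:H4→d1:-→d2:-→d3:-→d4:-→d5:-→d6:-→d7:-→d8:-→d9:-→d10:-→d11:-→d12:-→d13:-→d14:-→d15:-→d16:H4→d17:-→d18:-→d19:H2→d20:-→d21:-→d22:-→d23:-→d24:H4  best=H4
  del 92.121.230.70/32 (clear depth 32)
  + 0.0.0.0/0 (H0) depth=0

== LOOKUPS ==
["H4","H4","H4","H5","H4","H2","H5","H0","H4","H4","H2","H4","H4"]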